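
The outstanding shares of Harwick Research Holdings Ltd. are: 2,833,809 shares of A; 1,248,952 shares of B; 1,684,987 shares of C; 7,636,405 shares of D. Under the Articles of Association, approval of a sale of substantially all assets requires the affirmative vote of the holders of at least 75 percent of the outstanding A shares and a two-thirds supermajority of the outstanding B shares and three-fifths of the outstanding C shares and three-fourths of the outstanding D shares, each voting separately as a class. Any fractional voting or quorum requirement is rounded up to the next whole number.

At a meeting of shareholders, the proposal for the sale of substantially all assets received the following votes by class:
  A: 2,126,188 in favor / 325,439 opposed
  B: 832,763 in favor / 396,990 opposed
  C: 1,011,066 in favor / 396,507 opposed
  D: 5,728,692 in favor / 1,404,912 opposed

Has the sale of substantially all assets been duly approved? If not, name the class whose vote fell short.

Approved — every class gave the required vote.

A: 3/4 of 2833809 = 2125356.75, rounded up to 2125357; 2,125,357 required, 2,126,188 in favor — approved.
B: 2/3 of 1248952 = 832634.67, rounded up to 832635; 832,635 required, 832,763 in favor — approved.
C: 3/5 of 1684987 = 1010992.20, rounded up to 1010993; 1,010,993 required, 1,011,066 in favor — approved.
D: 3/4 of 7636405 = 5727303.75, rounded up to 5727304; 5,727,304 required, 5,728,692 in favor — approved.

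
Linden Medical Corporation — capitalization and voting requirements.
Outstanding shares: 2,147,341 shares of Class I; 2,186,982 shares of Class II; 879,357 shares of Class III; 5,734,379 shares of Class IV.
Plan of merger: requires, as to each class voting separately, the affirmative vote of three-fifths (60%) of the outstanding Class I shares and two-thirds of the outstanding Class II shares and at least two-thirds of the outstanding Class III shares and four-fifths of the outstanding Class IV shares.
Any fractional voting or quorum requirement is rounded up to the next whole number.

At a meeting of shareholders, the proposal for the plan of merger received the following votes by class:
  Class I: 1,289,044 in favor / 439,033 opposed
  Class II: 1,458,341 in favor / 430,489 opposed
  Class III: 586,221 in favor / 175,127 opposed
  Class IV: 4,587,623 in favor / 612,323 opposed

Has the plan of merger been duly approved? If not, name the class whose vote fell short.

Not approved — the Class III shares did not give the required vote.

Class I: 3/5 of 2147341 = 1288404.60, rounded up to 1288405; 1,288,405 required, 1,289,044 in favor — approved.
Class II: 2/3 of 2186982 = 1457988; 1,457,988 required, 1,458,341 in favor — approved.
Class III: 2/3 of 879357 = 586238; 586,238 required, 586,221 in favor — not approved.
Class IV: 4/5 of 5734379 = 4587503.20, rounded up to 4587504; 4,587,504 required, 4,587,623 in favor — approved.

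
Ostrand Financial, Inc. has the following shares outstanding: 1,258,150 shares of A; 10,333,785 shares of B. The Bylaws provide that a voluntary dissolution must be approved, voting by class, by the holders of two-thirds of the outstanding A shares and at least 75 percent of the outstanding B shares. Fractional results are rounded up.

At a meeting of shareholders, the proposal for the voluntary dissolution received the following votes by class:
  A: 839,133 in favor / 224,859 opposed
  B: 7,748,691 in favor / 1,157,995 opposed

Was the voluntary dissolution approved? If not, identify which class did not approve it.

Not approved — the B shares did not give the required vote.

A: 2/3 of 1258150 = 838766.67, rounded up to 838767; 838,767 required, 839,133 in favor — approved.
B: 3/4 of 10333785 = 7750338.75, rounded up to 7750339; 7,750,339 required, 7,748,691 in favor — not approved.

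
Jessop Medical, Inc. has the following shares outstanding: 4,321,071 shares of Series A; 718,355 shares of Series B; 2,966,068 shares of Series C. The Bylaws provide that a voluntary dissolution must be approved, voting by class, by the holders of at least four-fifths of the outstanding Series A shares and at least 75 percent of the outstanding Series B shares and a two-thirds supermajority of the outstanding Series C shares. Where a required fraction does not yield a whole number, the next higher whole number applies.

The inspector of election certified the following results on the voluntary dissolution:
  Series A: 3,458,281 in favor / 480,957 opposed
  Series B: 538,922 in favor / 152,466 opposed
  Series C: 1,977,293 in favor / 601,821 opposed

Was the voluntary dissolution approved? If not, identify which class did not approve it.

Not approved — the Series C shares did not give the required vote.

Series A: 4/5 of 4321071 = 3456856.80, rounded up to 3456857; 3,456,857 required, 3,458,281 in favor — approved.
Series B: 3/4 of 718355 = 538766.25, rounded up to 538767; 538,767 required, 538,922 in favor — approved.
Series C: 2/3 of 2966068 = 1977378.67, rounded up to 1977379; 1,977,379 required, 1,977,293 in favor — not approved.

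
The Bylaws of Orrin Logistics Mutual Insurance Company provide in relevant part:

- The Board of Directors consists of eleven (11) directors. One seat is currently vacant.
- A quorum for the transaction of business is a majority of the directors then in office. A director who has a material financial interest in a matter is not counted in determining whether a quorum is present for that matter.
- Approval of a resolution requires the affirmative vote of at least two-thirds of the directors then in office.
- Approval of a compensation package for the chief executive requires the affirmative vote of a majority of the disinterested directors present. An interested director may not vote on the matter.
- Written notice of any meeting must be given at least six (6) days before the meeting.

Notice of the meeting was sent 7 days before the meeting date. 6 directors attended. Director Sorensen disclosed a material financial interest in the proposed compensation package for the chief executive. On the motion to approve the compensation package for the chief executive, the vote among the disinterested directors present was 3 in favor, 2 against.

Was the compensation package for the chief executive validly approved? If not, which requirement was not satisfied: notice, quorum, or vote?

Notice: 7 days given; 6 required (7 ≥ 6). Satisfied.
Quorum: 6 present, but the 1 interested director does not count, leaving 5. Quorum is 6. Not satisfied.
Vote: the compensation package for the chief executive requires a majority of the disinterested directors present (6 − 1 = 5). A majority of 5 is 3, so 3 affirmative votes are needed; 3 voted in favor. Satisfied. (Moot — without a quorum no business can be validly transacted.)

Invalid — quorum requirement not satisfied.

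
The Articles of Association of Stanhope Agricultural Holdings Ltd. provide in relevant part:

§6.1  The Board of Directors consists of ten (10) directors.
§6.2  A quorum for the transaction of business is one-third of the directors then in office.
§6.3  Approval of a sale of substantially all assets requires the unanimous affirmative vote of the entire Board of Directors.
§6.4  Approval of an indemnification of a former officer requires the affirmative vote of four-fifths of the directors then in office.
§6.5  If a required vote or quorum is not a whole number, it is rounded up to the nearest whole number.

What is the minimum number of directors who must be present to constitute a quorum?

4

1/3 of 10 = 3.33, rounded up to 4.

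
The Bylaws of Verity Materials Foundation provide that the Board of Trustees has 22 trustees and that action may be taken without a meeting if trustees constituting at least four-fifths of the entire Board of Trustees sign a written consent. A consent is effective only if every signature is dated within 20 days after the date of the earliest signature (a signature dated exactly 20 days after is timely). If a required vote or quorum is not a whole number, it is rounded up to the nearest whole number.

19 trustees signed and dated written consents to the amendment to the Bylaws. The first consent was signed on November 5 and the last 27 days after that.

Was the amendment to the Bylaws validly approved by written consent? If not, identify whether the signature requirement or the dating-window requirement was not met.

Signatures required: at least four-fifths of 22 — 4/5 of 22 = 17.60, rounded up to 18, so 18 needed; 19 signed. Sufficient.
Dating window: the latest signature is 27 days after the earliest; the limit is 20 days. Outside the window.

Not effective — dating-window requirement not satisfied.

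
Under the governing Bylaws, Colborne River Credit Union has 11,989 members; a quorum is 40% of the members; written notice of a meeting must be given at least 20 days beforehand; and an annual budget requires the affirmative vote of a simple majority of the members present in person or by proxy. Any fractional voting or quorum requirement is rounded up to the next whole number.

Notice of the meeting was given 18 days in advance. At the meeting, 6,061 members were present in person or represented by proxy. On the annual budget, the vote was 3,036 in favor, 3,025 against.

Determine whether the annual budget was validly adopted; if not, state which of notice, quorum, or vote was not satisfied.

Notice: 18 days given; 20 required. Not satisfied.
Quorum: 40% of 11,989 = 4,795.60, rounded up to 4,796; 6,061 present. Satisfied.
Vote: requires a majority of those present (6,061); a majority of 6061 is 3031, so 3,031 needed; 3,036 in favor. Satisfied.

Invalid — notice requirement not satisfied.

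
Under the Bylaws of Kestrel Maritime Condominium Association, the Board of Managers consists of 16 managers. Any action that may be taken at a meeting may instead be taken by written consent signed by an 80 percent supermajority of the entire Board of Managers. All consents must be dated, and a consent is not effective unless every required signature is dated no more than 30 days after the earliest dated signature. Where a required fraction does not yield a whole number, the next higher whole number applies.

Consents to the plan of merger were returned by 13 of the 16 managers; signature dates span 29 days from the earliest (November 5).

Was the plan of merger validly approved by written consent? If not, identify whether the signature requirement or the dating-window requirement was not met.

Signatures required: an 80 percent supermajority of 16 — 4/5 of 16 = 12.80, rounded up to 13, so 13 needed; 13 signed. Sufficient.
Dating window: the latest signature is 29 days after the earliest; the limit is 30 days. Within the window.

Effective — both the signature and dating-window requirements are satisfied.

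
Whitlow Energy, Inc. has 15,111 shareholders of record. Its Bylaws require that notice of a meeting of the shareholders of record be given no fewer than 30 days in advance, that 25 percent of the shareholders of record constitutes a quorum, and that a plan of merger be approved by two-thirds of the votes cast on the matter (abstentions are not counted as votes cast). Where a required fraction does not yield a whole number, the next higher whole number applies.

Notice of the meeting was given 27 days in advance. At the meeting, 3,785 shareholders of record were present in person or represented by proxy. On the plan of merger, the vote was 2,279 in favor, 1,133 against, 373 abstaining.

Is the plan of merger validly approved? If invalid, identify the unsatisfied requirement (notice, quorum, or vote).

Notice: 27 days given; 30 required. Not satisfied.
Quorum: 25% of 15,111 = 3,777.75, rounded up to 3,778; 3,785 present. Satisfied.
Vote: requires two-thirds of the votes cast (3,785 − 373 abstaining = 3,412); 2/3 of 3412 = 2274.67, rounded up to 2275, so 2,275 needed; 2,279 in favor. Satisfied.

Invalid — notice requirement not satisfied.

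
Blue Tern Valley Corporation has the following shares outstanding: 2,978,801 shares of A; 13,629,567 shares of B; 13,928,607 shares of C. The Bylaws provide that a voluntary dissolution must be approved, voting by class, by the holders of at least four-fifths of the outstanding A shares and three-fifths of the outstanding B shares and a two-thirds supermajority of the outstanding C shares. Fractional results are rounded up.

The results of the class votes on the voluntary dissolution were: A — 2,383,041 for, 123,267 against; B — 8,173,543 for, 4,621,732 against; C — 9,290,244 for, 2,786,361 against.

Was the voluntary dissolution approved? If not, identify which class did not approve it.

Not approved — the B shares did not give the required vote.

A: 4/5 of 2978801 = 2383040.80, rounded up to 2383041; 2,383,041 required, 2,383,041 in favor — approved.
B: 3/5 of 13629567 = 8177740.20, rounded up to 8177741; 8,177,741 required, 8,173,543 in favor — not approved.
C: 2/3 of 13928607 = 9285738; 9,285,738 required, 9,290,244 in favor — approved.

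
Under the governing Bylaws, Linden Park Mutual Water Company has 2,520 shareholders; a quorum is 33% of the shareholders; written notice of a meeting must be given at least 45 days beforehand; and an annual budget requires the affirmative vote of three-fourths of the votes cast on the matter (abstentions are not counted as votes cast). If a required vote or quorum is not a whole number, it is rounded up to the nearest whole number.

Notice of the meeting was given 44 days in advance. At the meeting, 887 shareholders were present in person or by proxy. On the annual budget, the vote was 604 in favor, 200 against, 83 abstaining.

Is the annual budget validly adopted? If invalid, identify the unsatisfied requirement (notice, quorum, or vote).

Notice: 44 days given; 45 required. Not satisfied.
Quorum: 33% of 2,520 = 831.60, rounded up to 832; 887 present. Satisfied.
Vote: requires three-fourths of the votes cast (887 − 83 abstaining = 804); 3/4 of 804 = 603, so 603 needed; 604 in favor. Satisfied.

Invalid — notice requirement not satisfied.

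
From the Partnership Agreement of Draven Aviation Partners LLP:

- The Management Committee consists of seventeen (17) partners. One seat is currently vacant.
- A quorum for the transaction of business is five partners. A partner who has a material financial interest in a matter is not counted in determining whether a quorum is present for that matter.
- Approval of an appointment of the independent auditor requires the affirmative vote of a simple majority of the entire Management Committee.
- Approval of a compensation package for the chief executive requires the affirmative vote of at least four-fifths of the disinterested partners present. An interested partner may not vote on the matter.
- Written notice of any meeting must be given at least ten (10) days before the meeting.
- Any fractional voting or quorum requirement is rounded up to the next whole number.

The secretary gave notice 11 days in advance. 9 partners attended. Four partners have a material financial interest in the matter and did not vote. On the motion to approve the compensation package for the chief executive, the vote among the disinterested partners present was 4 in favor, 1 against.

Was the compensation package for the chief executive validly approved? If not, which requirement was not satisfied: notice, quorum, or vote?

Valid — all requirements satisfied.

Notice: 11 days given; 10 required (11 ≥ 10). Satisfied.
Quorum: 9 present, but the 4 interested partners do not count, leaving 5. Quorum is 5. Satisfied.
Vote: the compensation package for the chief executive requires four-fifths of the disinterested partners present (9 − 4 = 5). 4/5 of 5 = 4, so 4 affirmative votes are needed; 4 voted in favor. Satisfied.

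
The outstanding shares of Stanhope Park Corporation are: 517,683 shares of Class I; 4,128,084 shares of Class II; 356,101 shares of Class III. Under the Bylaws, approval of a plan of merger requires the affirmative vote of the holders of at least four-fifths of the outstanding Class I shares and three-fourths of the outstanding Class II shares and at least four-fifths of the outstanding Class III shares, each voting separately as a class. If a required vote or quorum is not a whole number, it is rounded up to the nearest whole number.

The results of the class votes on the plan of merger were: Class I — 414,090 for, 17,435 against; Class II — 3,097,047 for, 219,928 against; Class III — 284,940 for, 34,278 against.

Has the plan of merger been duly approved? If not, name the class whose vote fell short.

Not approved — the Class I shares did not give the required vote.

Class I: 4/5 of 517683 = 414146.40, rounded up to 414147; 414,147 required, 414,090 in favor — not approved.
Class II: 3/4 of 4128084 = 3096063; 3,096,063 required, 3,097,047 in favor — approved.
Class III: 4/5 of 356101 = 284880.80, rounded up to 284881; 284,881 required, 284,940 in favor — approved.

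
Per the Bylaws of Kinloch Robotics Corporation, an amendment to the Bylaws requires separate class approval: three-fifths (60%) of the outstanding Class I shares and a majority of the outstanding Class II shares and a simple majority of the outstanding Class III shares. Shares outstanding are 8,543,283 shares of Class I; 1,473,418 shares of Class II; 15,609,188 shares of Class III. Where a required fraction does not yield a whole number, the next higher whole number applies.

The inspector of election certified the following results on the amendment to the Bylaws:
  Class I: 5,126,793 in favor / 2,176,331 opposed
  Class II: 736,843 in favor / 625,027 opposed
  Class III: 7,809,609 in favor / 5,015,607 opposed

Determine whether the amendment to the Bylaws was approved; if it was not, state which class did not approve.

Class I: 3/5 of 8543283 = 5125969.80, rounded up to 5125970; 5,125,970 required, 5,126,793 in favor — approved.
Class II: a majority of 1473418 is 736710; 736,710 required, 736,843 in favor — approved.
Class III: a majority of 15609188 is 7804595; 7,804,595 required, 7,809,609 in favor — approved.

Approved — every class gave the required vote.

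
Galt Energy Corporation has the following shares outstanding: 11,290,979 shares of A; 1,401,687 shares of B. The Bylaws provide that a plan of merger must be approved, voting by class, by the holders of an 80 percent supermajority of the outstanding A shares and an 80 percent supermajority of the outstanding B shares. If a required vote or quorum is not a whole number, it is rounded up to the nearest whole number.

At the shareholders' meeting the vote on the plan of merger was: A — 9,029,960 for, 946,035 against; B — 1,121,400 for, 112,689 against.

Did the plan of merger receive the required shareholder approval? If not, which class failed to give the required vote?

A: 4/5 of 11290979 = 9032783.20, rounded up to 9032784; 9,032,784 required, 9,029,960 in favor — not approved.
B: 4/5 of 1401687 = 1121349.60, rounded up to 1121350; 1,121,350 required, 1,121,400 in favor — approved.

Not approved — the A shares did not give the required vote.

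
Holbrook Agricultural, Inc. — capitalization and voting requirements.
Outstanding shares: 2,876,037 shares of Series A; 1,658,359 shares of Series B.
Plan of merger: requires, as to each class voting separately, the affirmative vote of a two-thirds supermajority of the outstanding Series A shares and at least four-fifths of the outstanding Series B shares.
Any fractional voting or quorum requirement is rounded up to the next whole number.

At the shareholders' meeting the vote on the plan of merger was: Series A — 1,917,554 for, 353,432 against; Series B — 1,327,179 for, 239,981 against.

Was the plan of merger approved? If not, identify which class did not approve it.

Approved — every class gave the required vote.

Series A: 2/3 of 2876037 = 1917358; 1,917,358 required, 1,917,554 in favor — approved.
Series B: 4/5 of 1658359 = 1326687.20, rounded up to 1326688; 1,326,688 required, 1,327,179 in favor — approved.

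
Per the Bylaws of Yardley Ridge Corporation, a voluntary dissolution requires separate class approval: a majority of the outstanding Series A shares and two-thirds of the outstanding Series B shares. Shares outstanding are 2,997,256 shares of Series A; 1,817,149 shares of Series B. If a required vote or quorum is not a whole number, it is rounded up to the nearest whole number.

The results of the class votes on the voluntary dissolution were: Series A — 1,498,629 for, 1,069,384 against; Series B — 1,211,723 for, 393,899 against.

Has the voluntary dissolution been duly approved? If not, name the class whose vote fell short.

Approved — every class gave the required vote.

Series A: a majority of 2997256 is 1498629; 1,498,629 required, 1,498,629 in favor — approved.
Series B: 2/3 of 1817149 = 1211432.67, rounded up to 1211433; 1,211,433 required, 1,211,723 in favor — approved.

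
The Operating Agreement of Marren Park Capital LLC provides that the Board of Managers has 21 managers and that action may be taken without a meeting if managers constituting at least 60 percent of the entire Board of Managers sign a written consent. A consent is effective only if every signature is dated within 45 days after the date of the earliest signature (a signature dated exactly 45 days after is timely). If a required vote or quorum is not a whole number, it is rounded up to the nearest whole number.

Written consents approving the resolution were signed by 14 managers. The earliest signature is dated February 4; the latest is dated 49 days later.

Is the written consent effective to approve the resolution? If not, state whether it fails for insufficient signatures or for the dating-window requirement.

Signatures required: at least 60 percent of 21 — 3/5 of 21 = 12.60, rounded up to 13, so 13 needed; 14 signed. Sufficient.
Dating window: the latest signature is 49 days after the earliest; the limit is 45 days. Outside the window.

Not effective — dating-window requirement not satisfied.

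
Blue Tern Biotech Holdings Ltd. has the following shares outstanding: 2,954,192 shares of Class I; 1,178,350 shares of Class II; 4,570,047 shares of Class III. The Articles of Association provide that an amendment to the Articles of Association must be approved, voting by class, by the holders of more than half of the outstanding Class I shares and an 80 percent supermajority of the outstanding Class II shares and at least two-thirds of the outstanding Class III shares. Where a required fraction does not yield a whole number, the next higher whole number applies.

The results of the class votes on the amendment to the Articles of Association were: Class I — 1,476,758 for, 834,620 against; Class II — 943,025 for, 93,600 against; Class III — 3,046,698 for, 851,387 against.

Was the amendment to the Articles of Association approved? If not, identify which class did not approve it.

Class I: a majority of 2954192 is 1477097; 1,477,097 required, 1,476,758 in favor — not approved.
Class II: 4/5 of 1178350 = 942680; 942,680 required, 943,025 in favor — approved.
Class III: 2/3 of 4570047 = 3046698; 3,046,698 required, 3,046,698 in favor — approved.

Not approved — the Class I shares did not give the required vote.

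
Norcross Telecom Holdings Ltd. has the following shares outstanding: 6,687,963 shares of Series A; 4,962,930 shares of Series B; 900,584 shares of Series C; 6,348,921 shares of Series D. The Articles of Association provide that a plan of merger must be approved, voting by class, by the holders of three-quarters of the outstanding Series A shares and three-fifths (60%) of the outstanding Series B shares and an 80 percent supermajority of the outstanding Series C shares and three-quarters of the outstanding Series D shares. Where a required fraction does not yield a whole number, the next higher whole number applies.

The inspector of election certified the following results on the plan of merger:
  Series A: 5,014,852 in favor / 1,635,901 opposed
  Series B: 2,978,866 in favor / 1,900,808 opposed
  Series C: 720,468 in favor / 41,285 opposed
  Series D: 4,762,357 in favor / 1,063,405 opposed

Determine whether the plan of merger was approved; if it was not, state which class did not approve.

Series A: 3/4 of 6687963 = 5015972.25, rounded up to 5015973; 5,015,973 required, 5,014,852 in favor — not approved.
Series B: 3/5 of 4962930 = 2977758; 2,977,758 required, 2,978,866 in favor — approved.
Series C: 4/5 of 900584 = 720467.20, rounded up to 720468; 720,468 required, 720,468 in favor — approved.
Series D: 3/4 of 6348921 = 4761690.75, rounded up to 4761691; 4,761,691 required, 4,762,357 in favor — approved.

Not approved — the Series A shares did not give the required vote.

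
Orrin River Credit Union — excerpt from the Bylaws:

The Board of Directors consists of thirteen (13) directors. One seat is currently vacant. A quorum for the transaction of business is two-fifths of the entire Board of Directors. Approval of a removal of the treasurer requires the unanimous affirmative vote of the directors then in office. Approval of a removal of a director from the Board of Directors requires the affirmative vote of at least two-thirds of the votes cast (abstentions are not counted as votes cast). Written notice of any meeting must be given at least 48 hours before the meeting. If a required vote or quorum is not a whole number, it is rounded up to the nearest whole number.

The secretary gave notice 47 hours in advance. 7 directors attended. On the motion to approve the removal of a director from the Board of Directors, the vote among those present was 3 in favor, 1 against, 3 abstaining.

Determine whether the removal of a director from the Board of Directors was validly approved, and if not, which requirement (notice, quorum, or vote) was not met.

Invalid — notice requirement not satisfied.

Notice: 47 hours given; 48 required (47 < 48). Not satisfied.
Quorum: 7 present; quorum is 6. Satisfied.
Vote: the removal of a director from the Board of Directors requires two-thirds of the votes cast (7 present − 3 abstaining = 4). 2/3 of 4 = 2.67, rounded up to 3, so 3 affirmative votes are needed; 3 voted in favor. Satisfied.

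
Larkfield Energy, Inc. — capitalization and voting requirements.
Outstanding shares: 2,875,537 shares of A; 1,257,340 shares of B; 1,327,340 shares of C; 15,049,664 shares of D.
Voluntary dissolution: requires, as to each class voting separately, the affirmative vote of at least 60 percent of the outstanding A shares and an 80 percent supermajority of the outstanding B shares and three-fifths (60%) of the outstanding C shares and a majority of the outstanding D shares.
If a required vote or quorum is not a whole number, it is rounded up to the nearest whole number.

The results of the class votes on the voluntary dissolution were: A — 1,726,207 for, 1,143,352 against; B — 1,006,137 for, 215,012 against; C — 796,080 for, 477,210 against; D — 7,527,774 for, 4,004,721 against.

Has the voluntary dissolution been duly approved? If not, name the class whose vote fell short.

A: 3/5 of 2875537 = 1725322.20, rounded up to 1725323; 1,725,323 required, 1,726,207 in favor — approved.
B: 4/5 of 1257340 = 1005872; 1,005,872 required, 1,006,137 in favor — approved.
C: 3/5 of 1327340 = 796404; 796,404 required, 796,080 in favor — not approved.
D: a majority of 15049664 is 7524833; 7,524,833 required, 7,527,774 in favor — approved.

Not approved — the C shares did not give the required vote.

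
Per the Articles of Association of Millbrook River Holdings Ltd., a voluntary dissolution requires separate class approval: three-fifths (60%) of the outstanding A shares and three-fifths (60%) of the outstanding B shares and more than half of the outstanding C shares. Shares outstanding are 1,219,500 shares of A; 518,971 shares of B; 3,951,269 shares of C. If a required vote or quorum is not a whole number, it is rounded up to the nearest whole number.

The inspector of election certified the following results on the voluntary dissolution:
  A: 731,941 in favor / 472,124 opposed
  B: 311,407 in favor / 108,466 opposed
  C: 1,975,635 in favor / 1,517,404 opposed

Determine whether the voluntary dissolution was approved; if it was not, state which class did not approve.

Approved — every class gave the required vote.

A: 3/5 of 1219500 = 731700; 731,700 required, 731,941 in favor — approved.
B: 3/5 of 518971 = 311382.60, rounded up to 311383; 311,383 required, 311,407 in favor — approved.
C: a majority of 3951269 is 1975635; 1,975,635 required, 1,975,635 in favor — approved.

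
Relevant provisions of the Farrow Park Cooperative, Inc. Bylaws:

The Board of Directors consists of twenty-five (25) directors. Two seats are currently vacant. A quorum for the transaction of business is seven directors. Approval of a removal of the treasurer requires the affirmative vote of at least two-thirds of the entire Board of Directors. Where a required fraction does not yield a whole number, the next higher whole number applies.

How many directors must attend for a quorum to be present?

7

The quorum is fixed at 7.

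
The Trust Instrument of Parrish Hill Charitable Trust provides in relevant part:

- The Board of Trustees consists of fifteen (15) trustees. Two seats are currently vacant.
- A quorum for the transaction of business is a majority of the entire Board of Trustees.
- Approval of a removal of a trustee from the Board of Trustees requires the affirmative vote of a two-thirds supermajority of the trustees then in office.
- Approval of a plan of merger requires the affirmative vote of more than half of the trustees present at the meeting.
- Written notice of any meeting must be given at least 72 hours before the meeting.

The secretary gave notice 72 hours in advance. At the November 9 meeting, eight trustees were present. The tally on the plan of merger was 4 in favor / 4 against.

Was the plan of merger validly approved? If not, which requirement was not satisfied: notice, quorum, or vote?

Notice: 72 hours given; 72 required (72 ≥ 72). Satisfied.
Quorum: 8 present; quorum is 8. Satisfied.
Vote: the plan of merger requires a majority of the trustees present (8). A majority of 8 is 5, so 5 affirmative votes are needed; 4 voted in favor. Not satisfied.

Invalid — vote requirement not satisfied.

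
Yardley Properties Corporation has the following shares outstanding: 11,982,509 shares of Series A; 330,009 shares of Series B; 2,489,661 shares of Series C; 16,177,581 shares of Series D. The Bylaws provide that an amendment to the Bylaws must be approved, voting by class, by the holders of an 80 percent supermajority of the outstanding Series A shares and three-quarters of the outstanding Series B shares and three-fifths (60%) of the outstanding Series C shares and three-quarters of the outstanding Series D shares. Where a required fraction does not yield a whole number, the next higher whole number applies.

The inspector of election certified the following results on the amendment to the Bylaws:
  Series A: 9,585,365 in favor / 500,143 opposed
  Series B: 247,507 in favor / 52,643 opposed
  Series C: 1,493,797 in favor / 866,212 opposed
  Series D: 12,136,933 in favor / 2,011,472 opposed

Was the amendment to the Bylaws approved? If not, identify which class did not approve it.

Series A: 4/5 of 11982509 = 9586007.20, rounded up to 9586008; 9,586,008 required, 9,585,365 in favor — not approved.
Series B: 3/4 of 330009 = 247506.75, rounded up to 247507; 247,507 required, 247,507 in favor — approved.
Series C: 3/5 of 2489661 = 1493796.60, rounded up to 1493797; 1,493,797 required, 1,493,797 in favor — approved.
Series D: 3/4 of 16177581 = 12133185.75, rounded up to 12133186; 12,133,186 required, 12,136,933 in favor — approved.

Not approved — the Series A shares did not give the required vote.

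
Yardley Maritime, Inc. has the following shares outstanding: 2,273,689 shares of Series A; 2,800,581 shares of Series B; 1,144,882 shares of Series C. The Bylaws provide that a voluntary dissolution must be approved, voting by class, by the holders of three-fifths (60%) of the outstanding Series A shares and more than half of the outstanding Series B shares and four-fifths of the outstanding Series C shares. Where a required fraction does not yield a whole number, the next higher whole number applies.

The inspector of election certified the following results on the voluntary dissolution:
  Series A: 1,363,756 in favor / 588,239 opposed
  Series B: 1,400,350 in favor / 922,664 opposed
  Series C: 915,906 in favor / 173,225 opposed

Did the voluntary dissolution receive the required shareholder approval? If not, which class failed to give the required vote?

Not approved — the Series A shares did not give the required vote.

Series A: 3/5 of 2273689 = 1364213.40, rounded up to 1364214; 1,364,214 required, 1,363,756 in favor — not approved.
Series B: a majority of 2800581 is 1400291; 1,400,291 required, 1,400,350 in favor — approved.
Series C: 4/5 of 1144882 = 915905.60, rounded up to 915906; 915,906 required, 915,906 in favor — approved.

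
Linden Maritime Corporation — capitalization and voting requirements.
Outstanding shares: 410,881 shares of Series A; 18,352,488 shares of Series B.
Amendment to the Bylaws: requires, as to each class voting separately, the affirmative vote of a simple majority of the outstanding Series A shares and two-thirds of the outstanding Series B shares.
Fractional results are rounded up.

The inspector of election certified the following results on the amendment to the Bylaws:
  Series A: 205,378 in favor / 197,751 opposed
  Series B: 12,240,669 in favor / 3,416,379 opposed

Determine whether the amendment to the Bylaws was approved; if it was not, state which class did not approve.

Series A: a majority of 410881 is 205441; 205,441 required, 205,378 in favor — not approved.
Series B: 2/3 of 18352488 = 12234992; 12,234,992 required, 12,240,669 in favor — approved.

Not approved — the Series A shares did not give the required vote.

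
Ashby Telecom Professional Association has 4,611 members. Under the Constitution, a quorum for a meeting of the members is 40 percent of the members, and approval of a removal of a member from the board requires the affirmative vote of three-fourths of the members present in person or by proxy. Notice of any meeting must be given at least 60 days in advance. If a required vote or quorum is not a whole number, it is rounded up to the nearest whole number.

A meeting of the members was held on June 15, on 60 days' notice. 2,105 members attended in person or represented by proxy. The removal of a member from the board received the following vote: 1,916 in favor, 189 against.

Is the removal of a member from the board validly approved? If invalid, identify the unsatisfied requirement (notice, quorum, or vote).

Valid — all requirements satisfied.

Notice: 60 days given; 60 required. Satisfied.
Quorum: 40% of 4,611 = 1,844.40, rounded up to 1,845; 2,105 present. Satisfied.
Vote: requires three-fourths of those present (2,105); 3/4 of 2105 = 1578.75, rounded up to 1579, so 1,579 needed; 1,916 in favor. Satisfied.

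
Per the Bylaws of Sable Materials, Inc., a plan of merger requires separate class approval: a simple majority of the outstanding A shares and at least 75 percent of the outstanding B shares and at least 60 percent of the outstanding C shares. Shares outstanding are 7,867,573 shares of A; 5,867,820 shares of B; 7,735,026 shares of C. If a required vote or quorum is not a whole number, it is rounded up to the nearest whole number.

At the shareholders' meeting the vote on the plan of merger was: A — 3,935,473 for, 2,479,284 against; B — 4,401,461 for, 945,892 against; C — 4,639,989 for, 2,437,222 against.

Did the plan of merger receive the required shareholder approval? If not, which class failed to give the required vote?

A: a majority of 7867573 is 3933787; 3,933,787 required, 3,935,473 in favor — approved.
B: 3/4 of 5867820 = 4400865; 4,400,865 required, 4,401,461 in favor — approved.
C: 3/5 of 7735026 = 4641015.60, rounded up to 4641016; 4,641,016 required, 4,639,989 in favor — not approved.

Not approved — the C shares did not give the required vote.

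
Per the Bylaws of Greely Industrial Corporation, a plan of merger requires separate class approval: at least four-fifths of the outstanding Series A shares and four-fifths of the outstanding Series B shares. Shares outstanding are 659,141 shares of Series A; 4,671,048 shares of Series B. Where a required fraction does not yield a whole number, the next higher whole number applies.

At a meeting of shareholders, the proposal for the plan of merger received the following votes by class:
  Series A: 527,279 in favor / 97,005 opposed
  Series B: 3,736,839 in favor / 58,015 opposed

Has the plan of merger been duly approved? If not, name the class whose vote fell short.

Not approved — the Series A shares did not give the required vote.

Series A: 4/5 of 659141 = 527312.80, rounded up to 527313; 527,313 required, 527,279 in favor — not approved.
Series B: 4/5 of 4671048 = 3736838.40, rounded up to 3736839; 3,736,839 required, 3,736,839 in favor — approved.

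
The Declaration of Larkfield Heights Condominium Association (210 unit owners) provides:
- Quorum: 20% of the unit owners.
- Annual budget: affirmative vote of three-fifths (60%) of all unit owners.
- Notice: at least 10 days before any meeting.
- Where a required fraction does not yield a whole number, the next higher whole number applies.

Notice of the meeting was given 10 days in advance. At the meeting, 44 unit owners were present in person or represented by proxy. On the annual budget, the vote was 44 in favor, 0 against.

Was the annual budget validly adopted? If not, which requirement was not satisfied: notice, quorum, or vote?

Notice: 10 days given; 10 required. Satisfied.
Quorum: 20% of 210 = 42; 44 present. Satisfied.
Vote: requires three-fifths of all unit owners (210); 3/5 of 210 = 126, so 126 needed; 44 in favor. Not satisfied.

Invalid — vote requirement not satisfied.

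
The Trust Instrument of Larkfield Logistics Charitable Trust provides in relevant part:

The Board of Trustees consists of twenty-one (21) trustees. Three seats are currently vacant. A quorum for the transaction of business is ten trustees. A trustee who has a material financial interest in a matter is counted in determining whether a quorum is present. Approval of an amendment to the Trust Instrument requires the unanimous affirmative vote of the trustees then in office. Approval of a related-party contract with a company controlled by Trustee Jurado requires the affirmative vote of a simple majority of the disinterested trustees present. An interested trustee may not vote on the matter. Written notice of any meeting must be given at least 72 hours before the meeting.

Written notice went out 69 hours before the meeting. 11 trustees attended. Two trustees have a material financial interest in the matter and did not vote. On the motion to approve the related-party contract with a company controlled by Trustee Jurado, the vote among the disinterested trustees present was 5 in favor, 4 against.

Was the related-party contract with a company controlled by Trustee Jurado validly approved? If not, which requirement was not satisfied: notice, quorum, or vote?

Invalid — notice requirement not satisfied.

Notice: 69 hours given; 72 required (69 < 72). Not satisfied.
Quorum: 11 present (interested trustees count toward quorum); quorum is 10. Satisfied.
Vote: the related-party contract with a company controlled by Trustee Jurado requires a majority of the disinterested trustees present (11 − 2 = 9). A majority of 9 is 5, so 5 affirmative votes are needed; 5 voted in favor. Satisfied.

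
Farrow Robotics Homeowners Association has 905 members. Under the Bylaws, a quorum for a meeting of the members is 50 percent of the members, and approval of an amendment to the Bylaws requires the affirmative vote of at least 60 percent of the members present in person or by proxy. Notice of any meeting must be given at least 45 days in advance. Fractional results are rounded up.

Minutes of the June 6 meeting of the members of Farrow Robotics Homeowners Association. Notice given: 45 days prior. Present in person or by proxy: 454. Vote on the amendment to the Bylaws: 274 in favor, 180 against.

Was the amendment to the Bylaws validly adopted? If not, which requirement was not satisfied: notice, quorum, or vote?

Valid — all requirements satisfied.

Notice: 45 days given; 45 required. Satisfied.
Quorum: 50% of 905 = 452.50, rounded up to 453; 454 present. Satisfied.
Vote: requires three-fifths of those present (454); 3/5 of 454 = 272.40, rounded up to 273, so 273 needed; 274 in favor. Satisfied.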